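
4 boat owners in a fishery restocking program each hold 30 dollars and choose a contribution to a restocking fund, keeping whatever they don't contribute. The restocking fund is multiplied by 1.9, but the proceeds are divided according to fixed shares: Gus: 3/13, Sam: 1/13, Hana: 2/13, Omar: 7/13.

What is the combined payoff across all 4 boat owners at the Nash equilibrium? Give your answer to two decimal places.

For player j, contributing a unit is worthwhile iff 1.9 × (j's share) ≥ 1, i.e. iff j's share is at least 0.5263.
The only share above 0.5263 is Omar's 7/13, contributing 30; the remaining 3 contribute 0. Total contributed: 30.
The restocking fund pays out 1.9 × 30 = 57.00 in total (split across the unequal shares, but the aggregate is all that matters for the group sum).
The 3 free-riders keep 30 each, adding 90. Group total = 90 + 57.00 = 147.00.

147.00 dollars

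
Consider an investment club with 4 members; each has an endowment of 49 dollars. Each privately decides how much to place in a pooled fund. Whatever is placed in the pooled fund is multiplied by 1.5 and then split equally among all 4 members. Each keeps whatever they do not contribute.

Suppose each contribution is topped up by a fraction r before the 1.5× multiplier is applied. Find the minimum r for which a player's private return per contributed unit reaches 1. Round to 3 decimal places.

With matching at rate r, one contributed unit becomes (1 + r) in the pooled fund and returns 1.5 × (1 + r) / 4 to the contributor.
Setting this equal to 1: 1 + r = 4/1.5 = 2.6667.
So the minimum matching rate is r = 2.6667 − 1 = 1.667.

1.667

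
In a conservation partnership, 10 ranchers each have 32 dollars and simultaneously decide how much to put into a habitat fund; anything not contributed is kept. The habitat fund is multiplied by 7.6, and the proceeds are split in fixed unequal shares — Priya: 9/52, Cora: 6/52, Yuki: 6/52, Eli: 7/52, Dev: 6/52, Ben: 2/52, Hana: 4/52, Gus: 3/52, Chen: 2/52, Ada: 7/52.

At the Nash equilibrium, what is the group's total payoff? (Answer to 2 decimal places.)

953.60 dollars

Player j's private return per contributed unit is 7.6 × (j's share). Contributing is weakly dominant for j when that share is at least 1/7.6 = 0.1316, and contributing 0 is dominant otherwise.
The shares above 0.1316 belong to Priya, Eli and Ada, contributing 32 each; the remaining 7 contribute 0. Total contributed: 96.
The habitat fund pays out 7.6 × 96 = 729.60 in total (split across the unequal shares, but the aggregate is all that matters for the group sum).
The 7 free-riders keep 32 each, adding 224. Group total = 224 + 729.60 = 953.60.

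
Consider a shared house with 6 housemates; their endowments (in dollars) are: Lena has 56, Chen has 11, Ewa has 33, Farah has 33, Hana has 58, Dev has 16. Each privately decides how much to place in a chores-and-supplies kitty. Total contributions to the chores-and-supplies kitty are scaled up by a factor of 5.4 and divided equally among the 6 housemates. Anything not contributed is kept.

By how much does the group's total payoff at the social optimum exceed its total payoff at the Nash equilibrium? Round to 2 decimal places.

The private return per contributed unit is 5.4/6 = 0.9000 < 1 for every player regardless of endowment, so the Nash equilibrium is zero contribution and the group total is Σ E_j = 56 + 11 + 33 + 33 + 58 + 16 = 207.
Each contributed unit returns 5.400 to the group, so the social optimum is full contribution by everyone: group total = 5.400 × 207 = 1117.80.
Efficiency loss = (5.400 − 1) × 207 = 910.80.

910.80 dollars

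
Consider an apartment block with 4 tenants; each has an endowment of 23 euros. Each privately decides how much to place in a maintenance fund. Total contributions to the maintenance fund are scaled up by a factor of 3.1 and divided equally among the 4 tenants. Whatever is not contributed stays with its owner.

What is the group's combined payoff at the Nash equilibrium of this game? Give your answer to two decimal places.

Each contributed unit returns 3.1/4 = 0.7750 to its contributor — below 1 — so contributing 0 is dominant for every player. At the Nash equilibrium everyone keeps their 23, and the group total is 4 × 23 = 92.

92.00 euros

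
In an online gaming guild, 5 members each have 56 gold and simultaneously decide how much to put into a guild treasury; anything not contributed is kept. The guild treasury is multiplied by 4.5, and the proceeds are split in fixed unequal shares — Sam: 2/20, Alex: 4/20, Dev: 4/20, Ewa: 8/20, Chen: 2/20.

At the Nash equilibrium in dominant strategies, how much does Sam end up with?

Each unit j contributes comes back to j as 4.5 × (j's share), so j prefers to contribute only if that share exceeds 1/4.5 = 0.2222; otherwise keeping the unit dominates.
Only Ewa (8/20) clears that bar, contributing 56; the remaining 4 contribute 0. Total contributed: 56.
Sam keeps 56 and receives 4.5 × 56 × 2/20 = 25.20 from the guild treasury, for a payoff of 81.20.

81.20 gold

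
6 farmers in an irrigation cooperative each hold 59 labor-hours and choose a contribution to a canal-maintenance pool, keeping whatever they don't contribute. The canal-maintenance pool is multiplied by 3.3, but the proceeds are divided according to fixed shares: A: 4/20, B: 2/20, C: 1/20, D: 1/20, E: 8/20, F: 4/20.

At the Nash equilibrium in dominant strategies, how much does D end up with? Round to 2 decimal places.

68.74 labor-hours

A player with share s gets back 3.3·s per unit contributed, so full contribution is dominant for anyone with s > 1/3.3 = 0.3030 and zero contribution is dominant for anyone below.
The only share above 0.3030 is E's 8/20, contributing 59; the remaining 5 contribute 0. Total contributed: 59.
D keeps 59 and receives 3.3 × 59 × 1/20 = 9.74 from the canal-maintenance pool, for a payoff of 68.74.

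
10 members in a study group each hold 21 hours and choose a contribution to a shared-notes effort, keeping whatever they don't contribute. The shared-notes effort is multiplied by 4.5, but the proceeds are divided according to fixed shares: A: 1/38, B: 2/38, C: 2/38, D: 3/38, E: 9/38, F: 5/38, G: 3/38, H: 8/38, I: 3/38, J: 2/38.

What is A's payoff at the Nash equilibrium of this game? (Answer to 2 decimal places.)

For player j, contributing a unit is worthwhile iff 4.5 × (j's share) ≥ 1, i.e. iff j's share is at least 0.2222.
Only E (9/38) clears that bar, contributing 21; the remaining 9 contribute 0. Total contributed: 21.
A keeps 21 and receives 4.5 × 21 × 1/38 = 2.49 from the shared-notes effort, for a payoff of 23.49.

23.49 hours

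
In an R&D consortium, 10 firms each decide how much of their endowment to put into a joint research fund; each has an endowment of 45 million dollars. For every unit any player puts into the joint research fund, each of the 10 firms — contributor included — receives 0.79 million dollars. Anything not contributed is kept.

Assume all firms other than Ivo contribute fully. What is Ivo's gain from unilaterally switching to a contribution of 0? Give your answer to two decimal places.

Switching from a contribution of 45 to 0 lets Ivo keep an extra 45 million dollars, but lowers the joint research fund by 45, which costs Ivo their own share of that drop: 0.79 × 45 = 35.55.
Net gain = 45 − 35.55 = 9.45. The private return per contributed unit (0.79) is below 1, so free-riding is indeed the best response regardless of what the others do.

9.45 million dollars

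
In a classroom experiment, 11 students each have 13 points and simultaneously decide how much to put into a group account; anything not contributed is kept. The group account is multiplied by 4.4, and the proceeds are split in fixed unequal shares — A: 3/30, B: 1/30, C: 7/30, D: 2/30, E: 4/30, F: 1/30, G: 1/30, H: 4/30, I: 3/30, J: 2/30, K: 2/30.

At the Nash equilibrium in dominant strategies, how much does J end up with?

Player j's private return per contributed unit is 4.4 × (j's share). Contributing is weakly dominant for j when that share is at least 1/4.4 = 0.2273, and contributing 0 is dominant otherwise.
Only C (7/30) clears that bar, contributing 13; the remaining 10 contribute 0. Total contributed: 13.
J keeps 13 and receives 4.4 × 13 × 2/30 = 3.81 from the group account, for a payoff of 16.81.

16.81 points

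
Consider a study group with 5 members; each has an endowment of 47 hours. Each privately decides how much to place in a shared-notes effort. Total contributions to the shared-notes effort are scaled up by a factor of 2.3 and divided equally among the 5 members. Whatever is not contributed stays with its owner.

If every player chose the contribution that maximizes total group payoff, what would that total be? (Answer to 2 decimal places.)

Each contributed unit returns 2.300 to the group as a whole (0.4600 to each of 5 players), which exceeds 1, so the social optimum is full contribution: group total = 2.300 × 235 = 540.50.

540.50 hours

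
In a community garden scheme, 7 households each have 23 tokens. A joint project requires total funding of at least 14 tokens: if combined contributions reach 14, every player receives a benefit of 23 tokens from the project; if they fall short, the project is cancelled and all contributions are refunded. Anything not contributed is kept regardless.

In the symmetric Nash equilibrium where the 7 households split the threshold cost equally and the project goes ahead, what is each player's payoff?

44 tokens

Equal share of the threshold: 14/7 = 2.
At this profile no one gains by cutting their contribution: any cut drops the total below 14, the project is cancelled, contributions are refunded, and the deviator ends with 23, which is less than 23 − 2 + 23 = 44. Contributing more than 2 just wastes the excess. So contributing exactly 2 is a best response.
Each player's payoff: 23 − 2 + 23 = 44.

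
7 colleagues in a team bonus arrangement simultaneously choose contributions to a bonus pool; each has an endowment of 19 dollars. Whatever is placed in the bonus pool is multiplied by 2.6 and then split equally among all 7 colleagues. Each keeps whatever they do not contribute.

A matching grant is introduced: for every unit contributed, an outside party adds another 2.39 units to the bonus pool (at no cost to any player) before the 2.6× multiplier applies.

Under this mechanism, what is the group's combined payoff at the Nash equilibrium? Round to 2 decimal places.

With the mechanism, a contributed unit returns 2.6 × 3.39 / 7 = 1.2591 per unit of net cost to the contributor — now above 1 — so contributing fully is weakly dominant for every player.
So the Nash equilibrium is full contribution by all 7; the group earns 2.6 × 3.39 × 133 = 1172.26.

1172.26 dollars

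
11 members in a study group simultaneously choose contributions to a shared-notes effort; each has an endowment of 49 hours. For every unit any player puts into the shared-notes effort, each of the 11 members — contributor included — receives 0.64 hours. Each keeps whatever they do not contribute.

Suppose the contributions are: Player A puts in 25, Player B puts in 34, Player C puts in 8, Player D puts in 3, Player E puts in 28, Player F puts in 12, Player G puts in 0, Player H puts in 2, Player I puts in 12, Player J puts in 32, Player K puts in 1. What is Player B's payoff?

115.48 hours

Total contributed: 25 + 34 + 8 + 3 + 28 + 12 + 0 + 2 + 12 + 32 + 1 = 157.
Each receives 0.64 × 157 = 100.48 from the shared-notes effort.
Player B keeps 49 − 34 = 15, so Player B's payoff is 15 + 100.48 = 115.48.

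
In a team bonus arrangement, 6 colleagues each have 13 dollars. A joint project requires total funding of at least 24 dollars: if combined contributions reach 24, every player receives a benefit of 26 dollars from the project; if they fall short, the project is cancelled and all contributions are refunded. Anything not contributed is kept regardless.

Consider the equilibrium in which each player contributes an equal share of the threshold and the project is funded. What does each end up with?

35 dollars

Equal share of the threshold: 24/6 = 4.
At this profile no one gains by cutting their contribution: any cut drops the total below 24, the project is cancelled, contributions are refunded, and the deviator ends with 13, which is less than 13 − 4 + 26 = 35. Contributing more than 4 just wastes the excess. So contributing exactly 4 is a best response.
Each player's payoff: 13 − 4 + 26 = 35.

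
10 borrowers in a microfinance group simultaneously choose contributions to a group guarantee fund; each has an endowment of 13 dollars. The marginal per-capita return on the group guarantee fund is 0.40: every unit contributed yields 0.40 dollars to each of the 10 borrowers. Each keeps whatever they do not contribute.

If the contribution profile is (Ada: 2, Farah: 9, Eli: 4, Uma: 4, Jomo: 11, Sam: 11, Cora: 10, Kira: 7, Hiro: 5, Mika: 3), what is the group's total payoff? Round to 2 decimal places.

328.00 dollars

Total contributed: 2 + 9 + 4 + 4 + 11 + 11 + 10 + 7 + 5 + 3 = 66; total kept: 10 × 13 − 66 = 64.
The group guarantee fund pays out 0.40 × 10 × 66 = 264.00 in aggregate.
Group total = 64 + 264.00 = 328.00.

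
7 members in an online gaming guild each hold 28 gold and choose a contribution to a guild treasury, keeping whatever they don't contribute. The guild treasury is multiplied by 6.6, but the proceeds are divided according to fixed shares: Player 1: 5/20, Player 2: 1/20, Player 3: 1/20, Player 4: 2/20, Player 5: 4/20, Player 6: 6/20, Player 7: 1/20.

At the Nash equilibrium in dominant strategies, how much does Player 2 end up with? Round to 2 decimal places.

55.72 gold

For player j, contributing a unit is worthwhile iff 6.6 × (j's share) ≥ 1, i.e. iff j's share is at least 0.1515.
Player 1, Player 5 and Player 6 are above the threshold, contributing 28 each; the remaining 4 contribute 0. Total contributed: 84.
Player 2 keeps 28 and receives 6.6 × 84 × 1/20 = 27.72 from the guild treasury, for a payoff of 55.72.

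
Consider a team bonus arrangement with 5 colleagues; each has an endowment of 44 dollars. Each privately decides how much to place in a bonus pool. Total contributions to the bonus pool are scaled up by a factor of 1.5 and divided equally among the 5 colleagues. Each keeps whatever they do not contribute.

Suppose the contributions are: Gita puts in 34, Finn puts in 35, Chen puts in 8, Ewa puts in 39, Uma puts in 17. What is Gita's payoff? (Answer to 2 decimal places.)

Total contributed: 34 + 35 + 8 + 39 + 17 = 133.
Each receives 1.5 × 133 / 5 = 39.90 from the bonus pool.
Gita keeps 44 − 34 = 10, so Gita's payoff is 10 + 39.90 = 49.90.

49.90 dollars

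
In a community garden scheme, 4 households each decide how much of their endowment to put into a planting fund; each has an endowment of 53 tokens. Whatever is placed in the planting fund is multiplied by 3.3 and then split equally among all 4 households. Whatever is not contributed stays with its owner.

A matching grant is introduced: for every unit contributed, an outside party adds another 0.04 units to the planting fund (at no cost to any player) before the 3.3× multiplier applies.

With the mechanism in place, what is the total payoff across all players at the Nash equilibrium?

212.00 tokens

The effective private return is 3.3 × 1.04 / 4 = 0.8580, which is still under 1, so the mechanism doesn't change anyone's dominant strategy: zero contribution.
At the Nash equilibrium no one contributes; group total payoff = 4 × 53 = 212.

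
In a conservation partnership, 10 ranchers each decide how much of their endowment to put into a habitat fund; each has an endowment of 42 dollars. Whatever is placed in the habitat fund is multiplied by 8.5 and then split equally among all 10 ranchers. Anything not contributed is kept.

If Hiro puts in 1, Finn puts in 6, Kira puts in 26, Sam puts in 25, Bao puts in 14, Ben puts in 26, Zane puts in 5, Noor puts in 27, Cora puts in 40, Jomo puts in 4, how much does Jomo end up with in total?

Total contributed: 1 + 6 + 26 + 25 + 14 + 26 + 5 + 27 + 40 + 4 = 174.
Each receives 8.5 × 174 / 10 = 147.90 from the habitat fund.
Jomo keeps 42 − 4 = 38, so Jomo's payoff is 38 + 147.90 = 185.90.

185.90 dollars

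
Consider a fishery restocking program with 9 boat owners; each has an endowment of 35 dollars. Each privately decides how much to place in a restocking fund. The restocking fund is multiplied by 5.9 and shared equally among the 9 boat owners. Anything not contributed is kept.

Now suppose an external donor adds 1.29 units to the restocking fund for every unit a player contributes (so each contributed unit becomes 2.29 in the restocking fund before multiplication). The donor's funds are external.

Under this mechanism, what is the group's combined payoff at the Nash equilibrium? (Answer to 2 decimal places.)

4255.97 dollars

With the mechanism, a contributed unit returns 5.9 × 2.29 / 9 = 1.5012 per unit of net cost to the contributor — now above 1 — so contributing fully is weakly dominant for every player.
So the Nash equilibrium is full contribution by all 9; the group earns 5.9 × 2.29 × 315 = 4255.97.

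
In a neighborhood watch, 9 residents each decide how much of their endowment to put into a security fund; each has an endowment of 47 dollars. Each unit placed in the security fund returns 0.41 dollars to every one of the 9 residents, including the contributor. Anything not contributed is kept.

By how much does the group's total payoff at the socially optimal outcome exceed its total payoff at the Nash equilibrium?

The private return per contributed unit is 0.41 < 1, so contributing 0 is dominant for every player. At the Nash equilibrium everyone keeps their 47, and the group total is 9 × 47 = 423.
Each contributed unit returns 3.690 to the group as a whole (0.41 to each of 9 players), which exceeds 1, so the social optimum is full contribution: group total = 3.690 × 423 = 1560.87.
Efficiency loss = 1560.87 − 423 = 1137.87.

1137.87 dollars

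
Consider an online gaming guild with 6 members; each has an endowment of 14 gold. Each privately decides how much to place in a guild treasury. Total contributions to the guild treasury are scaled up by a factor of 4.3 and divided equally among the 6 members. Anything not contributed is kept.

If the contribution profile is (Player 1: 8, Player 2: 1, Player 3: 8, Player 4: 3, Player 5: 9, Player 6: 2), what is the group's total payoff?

Total contributed: 8 + 1 + 8 + 3 + 9 + 2 = 31; total kept: 6 × 14 − 31 = 53.
The guild treasury pays out 4.3 × 31 = 133.30 in aggregate.
Group total = 53 + 133.30 = 186.30.

186.30 gold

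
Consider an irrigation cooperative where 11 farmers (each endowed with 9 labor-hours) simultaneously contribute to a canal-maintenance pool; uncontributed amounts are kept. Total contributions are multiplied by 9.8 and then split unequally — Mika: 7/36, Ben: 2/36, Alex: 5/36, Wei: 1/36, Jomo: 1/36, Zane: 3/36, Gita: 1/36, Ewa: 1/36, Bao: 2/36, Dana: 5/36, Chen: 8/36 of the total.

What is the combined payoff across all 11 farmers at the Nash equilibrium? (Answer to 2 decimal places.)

Player j's private return per contributed unit is 9.8 × (j's share). Contributing is weakly dominant for j when that share is at least 1/9.8 = 0.1020, and contributing 0 is dominant otherwise.
Mika, Alex, Dana and Chen clear that bar, contributing 9 each; the remaining 7 contribute 0. Total contributed: 36.
The canal-maintenance pool pays out 9.8 × 36 = 352.80 in total (split across the unequal shares, but the aggregate is all that matters for the group sum).
The 7 free-riders keep 9 each, adding 63. Group total = 63 + 352.80 = 415.80.

415.80 labor-hours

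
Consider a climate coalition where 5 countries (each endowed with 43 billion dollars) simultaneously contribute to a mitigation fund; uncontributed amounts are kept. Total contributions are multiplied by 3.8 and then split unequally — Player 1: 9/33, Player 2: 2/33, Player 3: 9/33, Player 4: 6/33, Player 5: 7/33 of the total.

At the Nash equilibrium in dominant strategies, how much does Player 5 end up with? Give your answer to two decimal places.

112.32 billion dollars

Each unit j contributes comes back to j as 3.8 × (j's share), so j prefers to contribute only if that share exceeds 1/3.8 = 0.2632; otherwise keeping the unit dominates.
Player 1 and Player 3 are above the threshold, contributing 43 each; the remaining 3 contribute 0. Total contributed: 86.
Player 5 keeps 43 and receives 3.8 × 86 × 7/33 = 69.32 from the mitigation fund, for a payoff of 112.32.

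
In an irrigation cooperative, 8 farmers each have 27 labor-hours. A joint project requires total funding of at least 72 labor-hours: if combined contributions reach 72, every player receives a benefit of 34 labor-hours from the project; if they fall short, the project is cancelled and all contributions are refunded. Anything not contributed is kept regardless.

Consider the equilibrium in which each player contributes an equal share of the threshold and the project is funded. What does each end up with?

52 labor-hours

Equal share of the threshold: 72/8 = 9.
At this profile no one gains by cutting their contribution: any cut drops the total below 72, the project is cancelled, contributions are refunded, and the deviator ends with 27, which is less than 27 − 9 + 34 = 52. Contributing more than 9 just wastes the excess. So contributing exactly 9 is a best response.
Each player's payoff: 27 − 9 + 34 = 52.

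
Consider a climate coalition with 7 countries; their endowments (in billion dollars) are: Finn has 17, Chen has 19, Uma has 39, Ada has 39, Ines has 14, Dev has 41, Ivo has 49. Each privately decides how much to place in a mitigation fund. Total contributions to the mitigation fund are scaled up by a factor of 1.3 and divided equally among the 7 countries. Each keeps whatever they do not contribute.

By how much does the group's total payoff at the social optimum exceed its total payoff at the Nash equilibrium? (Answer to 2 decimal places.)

The private return per contributed unit is 1.3/7 = 0.1857 < 1 for every player regardless of endowment, so the Nash equilibrium is zero contribution and the group total is Σ E_j = 17 + 19 + 39 + 39 + 14 + 41 + 49 = 218.
Each contributed unit returns 1.300 to the group, so the social optimum is full contribution by everyone: group total = 1.300 × 218 = 283.40.
Efficiency loss = (1.300 − 1) × 218 = 65.40.

65.40 billion dollars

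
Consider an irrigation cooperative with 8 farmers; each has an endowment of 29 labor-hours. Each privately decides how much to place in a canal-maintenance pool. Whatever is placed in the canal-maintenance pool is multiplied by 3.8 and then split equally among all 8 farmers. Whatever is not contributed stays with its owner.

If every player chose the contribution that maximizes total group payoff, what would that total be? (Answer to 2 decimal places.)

Each contributed unit returns 3.800 to the group as a whole (0.4750 to each of 8 players), which exceeds 1, so the social optimum is full contribution: group total = 3.800 × 232 = 881.60.

881.60 labor-hours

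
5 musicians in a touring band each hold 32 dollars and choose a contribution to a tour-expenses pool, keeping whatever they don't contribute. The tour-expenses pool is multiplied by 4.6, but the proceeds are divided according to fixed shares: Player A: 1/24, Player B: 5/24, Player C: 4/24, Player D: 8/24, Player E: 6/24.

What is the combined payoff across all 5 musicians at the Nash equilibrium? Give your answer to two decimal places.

For player j, contributing a unit is worthwhile iff 4.6 × (j's share) ≥ 1, i.e. iff j's share is at least 0.2174.
The shares above 0.2174 belong to Player D and Player E, contributing 32 each; the remaining 3 contribute 0. Total contributed: 64.
The tour-expenses pool pays out 4.6 × 64 = 294.40 in total (split across the unequal shares, but the aggregate is all that matters for the group sum).
The 3 free-riders keep 32 each, adding 96. Group total = 96 + 294.40 = 390.40.

390.40 dollars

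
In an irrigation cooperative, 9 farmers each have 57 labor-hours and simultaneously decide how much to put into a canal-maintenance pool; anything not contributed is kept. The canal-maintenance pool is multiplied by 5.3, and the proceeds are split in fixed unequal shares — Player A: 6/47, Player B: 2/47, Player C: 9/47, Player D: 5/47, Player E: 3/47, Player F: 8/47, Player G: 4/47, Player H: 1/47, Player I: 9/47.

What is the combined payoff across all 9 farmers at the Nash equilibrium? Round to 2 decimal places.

Player j's private return per contributed unit is 5.3 × (j's share). Contributing is weakly dominant for j when that share is at least 1/5.3 = 0.1887, and contributing 0 is dominant otherwise.
Player C and Player I are above the threshold, contributing 57 each; the remaining 7 contribute 0. Total contributed: 114.
The canal-maintenance pool pays out 5.3 × 114 = 604.20 in total (split across the unequal shares, but the aggregate is all that matters for the group sum).
The 7 free-riders keep 57 each, adding 399. Group total = 399 + 604.20 = 1003.20.

1003.20 labor-hours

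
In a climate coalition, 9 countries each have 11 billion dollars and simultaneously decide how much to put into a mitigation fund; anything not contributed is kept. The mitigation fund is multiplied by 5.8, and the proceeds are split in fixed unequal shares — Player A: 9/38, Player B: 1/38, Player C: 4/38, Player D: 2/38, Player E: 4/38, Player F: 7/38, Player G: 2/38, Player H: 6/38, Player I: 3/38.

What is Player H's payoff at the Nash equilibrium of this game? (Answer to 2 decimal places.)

31.15 billion dollars

Player j's private return per contributed unit is 5.8 × (j's share). Contributing is weakly dominant for j when that share is at least 1/5.8 = 0.1724, and contributing 0 is dominant otherwise.
Player A and Player F clear that bar, contributing 11 each; the remaining 7 contribute 0. Total contributed: 22.
Player H keeps 11 and receives 5.8 × 22 × 6/38 = 20.15 from the mitigation fund, for a payoff of 31.15.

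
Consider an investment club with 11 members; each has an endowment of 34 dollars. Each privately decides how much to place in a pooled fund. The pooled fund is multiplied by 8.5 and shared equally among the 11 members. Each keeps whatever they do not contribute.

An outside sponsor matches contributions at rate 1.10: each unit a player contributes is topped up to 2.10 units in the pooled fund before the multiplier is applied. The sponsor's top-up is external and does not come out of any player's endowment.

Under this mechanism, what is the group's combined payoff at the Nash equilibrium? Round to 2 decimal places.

6675.90 dollars

With the mechanism, a contributed unit returns 8.5 × 2.10 / 11 = 1.6227 per unit of net cost to the contributor — now above 1 — so contributing fully is weakly dominant for every player.
At the Nash equilibrium everyone contributes 34. Group total payoff = 8.5 × 2.10 × 374 = 6675.90.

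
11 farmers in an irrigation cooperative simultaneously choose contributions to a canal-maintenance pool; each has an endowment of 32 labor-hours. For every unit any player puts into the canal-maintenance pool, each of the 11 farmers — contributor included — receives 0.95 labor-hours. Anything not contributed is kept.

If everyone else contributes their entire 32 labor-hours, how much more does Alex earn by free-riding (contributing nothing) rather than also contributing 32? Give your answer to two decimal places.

1.60 labor-hours

Switching from a contribution of 32 to 0 lets Alex keep an extra 32 labor-hours, but lowers the canal-maintenance pool by 32, which costs Alex their own share of that drop: 0.95 × 32 = 30.40.
Net gain = 32 − 30.40 = 1.60. The private return per contributed unit (0.95) is below 1, so free-riding is indeed the best response regardless of what the others do.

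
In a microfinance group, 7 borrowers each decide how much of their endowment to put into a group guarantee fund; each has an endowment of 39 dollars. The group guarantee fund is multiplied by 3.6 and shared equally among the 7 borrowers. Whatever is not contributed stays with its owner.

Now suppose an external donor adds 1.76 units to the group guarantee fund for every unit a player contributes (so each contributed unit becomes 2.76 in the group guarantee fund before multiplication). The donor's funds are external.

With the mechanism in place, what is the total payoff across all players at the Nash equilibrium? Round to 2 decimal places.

2712.53 dollars

With the mechanism, a contributed unit returns 3.6 × 2.76 / 7 = 1.4194 per unit of net cost to the contributor — now above 1 — so contributing fully is weakly dominant for every player.
At the Nash equilibrium everyone contributes 39. Group total payoff = 3.6 × 2.76 × 273 = 2712.53.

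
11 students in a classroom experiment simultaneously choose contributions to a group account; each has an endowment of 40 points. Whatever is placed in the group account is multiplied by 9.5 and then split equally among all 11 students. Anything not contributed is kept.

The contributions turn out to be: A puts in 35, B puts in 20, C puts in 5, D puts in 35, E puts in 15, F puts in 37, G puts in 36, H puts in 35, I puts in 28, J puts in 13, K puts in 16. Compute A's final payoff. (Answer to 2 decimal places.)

Total contributed: 35 + 20 + 5 + 35 + 15 + 37 + 36 + 35 + 28 + 13 + 16 = 275.
Each receives 9.5 × 275 / 11 = 237.50 from the group account.
A keeps 40 − 35 = 5, so A's payoff is 5 + 237.50 = 242.50.

242.50 points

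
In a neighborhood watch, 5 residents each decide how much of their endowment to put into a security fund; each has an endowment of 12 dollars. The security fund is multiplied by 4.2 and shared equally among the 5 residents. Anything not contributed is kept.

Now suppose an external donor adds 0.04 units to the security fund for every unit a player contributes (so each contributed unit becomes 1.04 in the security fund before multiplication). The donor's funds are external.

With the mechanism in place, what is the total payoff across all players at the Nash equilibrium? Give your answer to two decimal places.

60.00 dollars

With the mechanism, a contributed unit returns 4.2 × 1.04 / 5 = 0.8736 per unit of net cost — still below 1 — so contributing 0 remains dominant for every player.
Everyone keeps their endowment and the group total is 5 × 12 = 60.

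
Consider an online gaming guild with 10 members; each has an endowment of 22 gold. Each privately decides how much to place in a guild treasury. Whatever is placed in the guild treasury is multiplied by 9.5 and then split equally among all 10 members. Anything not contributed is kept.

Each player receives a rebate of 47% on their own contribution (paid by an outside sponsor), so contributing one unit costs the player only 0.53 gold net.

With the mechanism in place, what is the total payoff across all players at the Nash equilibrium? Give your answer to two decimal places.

2193.40 gold

With the mechanism, a contributed unit returns (9.5/10) / 0.53 = 1.7925 per unit of net cost to the contributor — now above 1 — so contributing fully is weakly dominant for every player.
So the Nash equilibrium is full contribution by all 10; the group earns 10 × (22 × 0.47 + 9.5 × 22) = 2193.40.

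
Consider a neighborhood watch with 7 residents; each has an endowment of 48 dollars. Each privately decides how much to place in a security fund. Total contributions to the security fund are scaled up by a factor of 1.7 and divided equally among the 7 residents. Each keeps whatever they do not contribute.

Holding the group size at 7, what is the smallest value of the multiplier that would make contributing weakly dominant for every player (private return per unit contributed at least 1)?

A contributed unit returns (multiplier)/7 to its contributor.
This reaches 1 exactly when the multiplier is 7.

7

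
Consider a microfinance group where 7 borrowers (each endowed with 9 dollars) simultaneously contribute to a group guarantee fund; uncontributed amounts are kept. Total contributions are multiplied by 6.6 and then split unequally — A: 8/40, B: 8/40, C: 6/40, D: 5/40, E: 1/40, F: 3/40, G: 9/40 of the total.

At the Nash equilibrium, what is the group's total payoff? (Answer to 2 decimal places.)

Player j's private return per contributed unit is 6.6 × (j's share). Contributing is weakly dominant for j when that share is at least 1/6.6 = 0.1515, and contributing 0 is dominant otherwise.
A, B and G are above the threshold, contributing 9 each; the remaining 4 contribute 0. Total contributed: 27.
The group guarantee fund pays out 6.6 × 27 = 178.20 in total (split across the unequal shares, but the aggregate is all that matters for the group sum).
The 4 free-riders keep 9 each, adding 36. Group total = 36 + 178.20 = 214.20.

214.20 dollars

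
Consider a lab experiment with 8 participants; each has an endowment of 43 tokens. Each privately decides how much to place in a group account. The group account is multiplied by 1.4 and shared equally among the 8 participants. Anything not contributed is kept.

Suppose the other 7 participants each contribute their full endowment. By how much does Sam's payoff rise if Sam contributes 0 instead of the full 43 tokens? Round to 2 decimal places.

35.48 tokens

Switching from a contribution of 43 to 0 lets Sam keep an extra 43 tokens, but lowers the group account by 43, which costs Sam their own share of that drop: 1.4/8 × 43 = 7.52.
Net gain = 43 − 7.52 = 35.48. The private return per contributed unit (0.1750) is below 1, so free-riding is indeed the best response regardless of what the others do.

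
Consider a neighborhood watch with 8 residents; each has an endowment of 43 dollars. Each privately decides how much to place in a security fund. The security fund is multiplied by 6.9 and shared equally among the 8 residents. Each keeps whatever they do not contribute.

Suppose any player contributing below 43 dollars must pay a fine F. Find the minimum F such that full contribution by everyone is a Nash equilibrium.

5.91 dollars

Given the others contribute fully, the best deviation is to contribute 0 (any partial contribution still incurs the fine and gives up units whose private return 0.8625 is below 1).
Deviating from 43 to 0 saves 43 dollars but forfeits the deviator's share of the drop in the security fund: 6.9/8 × 43 = 37.09.
So the deviation gain is 43 − 37.09 = 5.91, and the fine must be at least 5.91 dollars to wipe it out.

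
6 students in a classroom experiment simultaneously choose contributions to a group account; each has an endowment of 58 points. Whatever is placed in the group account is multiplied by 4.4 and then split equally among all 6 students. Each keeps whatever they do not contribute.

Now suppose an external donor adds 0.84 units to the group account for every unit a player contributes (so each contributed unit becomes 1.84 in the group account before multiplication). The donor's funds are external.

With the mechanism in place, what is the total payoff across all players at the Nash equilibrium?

2817.41 points

With the mechanism, a contributed unit returns 4.4 × 1.84 / 6 = 1.3493 per unit of net cost to the contributor — now above 1 — so contributing fully is weakly dominant for every player.
At the Nash equilibrium everyone contributes 58. Group total payoff = 4.4 × 1.84 × 348 = 2817.41.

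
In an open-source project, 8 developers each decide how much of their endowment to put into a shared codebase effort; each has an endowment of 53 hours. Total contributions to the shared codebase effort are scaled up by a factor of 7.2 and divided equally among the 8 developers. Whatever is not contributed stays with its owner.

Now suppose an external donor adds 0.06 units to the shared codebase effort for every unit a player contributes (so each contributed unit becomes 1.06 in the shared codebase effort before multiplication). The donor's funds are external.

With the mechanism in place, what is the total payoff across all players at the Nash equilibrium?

The effective private return is 7.2 × 1.06 / 8 = 0.9540, which is still under 1, so the mechanism doesn't change anyone's dominant strategy: zero contribution.
At the Nash equilibrium no one contributes; group total payoff = 8 × 53 = 424.

424.00 hours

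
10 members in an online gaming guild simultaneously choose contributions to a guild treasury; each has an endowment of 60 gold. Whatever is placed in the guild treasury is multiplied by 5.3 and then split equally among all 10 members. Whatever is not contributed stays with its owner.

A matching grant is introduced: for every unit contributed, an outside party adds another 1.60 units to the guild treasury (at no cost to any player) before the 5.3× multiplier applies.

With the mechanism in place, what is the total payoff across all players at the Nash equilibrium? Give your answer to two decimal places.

Under the mechanism each unit contributed yields 5.3 × 2.60 / 10 = 1.3780 back to its contributor per unit of net cost, which exceeds 1, making full contribution the dominant choice for everyone.
At the Nash equilibrium everyone contributes 60. Group total payoff = 5.3 × 2.60 × 600 = 8268.00.

8268.00 gold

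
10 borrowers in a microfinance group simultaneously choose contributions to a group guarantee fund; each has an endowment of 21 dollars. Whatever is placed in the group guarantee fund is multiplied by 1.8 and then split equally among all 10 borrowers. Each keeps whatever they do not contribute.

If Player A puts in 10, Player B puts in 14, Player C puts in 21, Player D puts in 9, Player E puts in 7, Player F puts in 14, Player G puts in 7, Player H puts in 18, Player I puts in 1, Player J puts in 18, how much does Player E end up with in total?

35.42 dollars

Total contributed: 10 + 14 + 21 + 9 + 7 + 14 + 7 + 18 + 1 + 18 = 119.
Each receives 1.8 × 119 / 10 = 21.42 from the group guarantee fund.
Player E keeps 21 − 7 = 14, so Player E's payoff is 14 + 21.42 = 35.42.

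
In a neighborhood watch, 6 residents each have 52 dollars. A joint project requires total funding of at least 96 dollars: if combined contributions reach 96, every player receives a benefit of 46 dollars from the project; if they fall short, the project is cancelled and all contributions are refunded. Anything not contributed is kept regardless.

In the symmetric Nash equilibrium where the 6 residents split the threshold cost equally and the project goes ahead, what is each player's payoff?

82 dollars

Equal share of the threshold: 96/6 = 16.
At this profile no one gains by cutting their contribution: any cut drops the total below 96, the project is cancelled, contributions are refunded, and the deviator ends with 52, which is less than 52 − 16 + 46 = 82. Contributing more than 16 just wastes the excess. So contributing exactly 16 is a best response.
Each player's payoff: 52 − 16 + 46 = 82.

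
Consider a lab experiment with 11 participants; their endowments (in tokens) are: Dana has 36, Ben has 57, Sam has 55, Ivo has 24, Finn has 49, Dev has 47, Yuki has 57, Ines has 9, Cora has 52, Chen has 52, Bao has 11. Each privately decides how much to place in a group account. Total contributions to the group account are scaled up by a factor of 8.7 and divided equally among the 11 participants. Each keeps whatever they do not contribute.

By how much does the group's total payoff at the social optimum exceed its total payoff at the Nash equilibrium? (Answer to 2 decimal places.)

3457.30 tokens

The private return per contributed unit is 8.7/11 = 0.7909 < 1 for every player regardless of endowment, so the Nash equilibrium is zero contribution and the group total is Σ E_j = 36 + 57 + 55 + 24 + 49 + 47 + 57 + 9 + 52 + 52 + 11 = 449.
Each contributed unit returns 8.700 to the group, so the social optimum is full contribution by everyone: group total = 8.700 × 449 = 3906.30.
Efficiency loss = (8.700 − 1) × 449 = 3457.30.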